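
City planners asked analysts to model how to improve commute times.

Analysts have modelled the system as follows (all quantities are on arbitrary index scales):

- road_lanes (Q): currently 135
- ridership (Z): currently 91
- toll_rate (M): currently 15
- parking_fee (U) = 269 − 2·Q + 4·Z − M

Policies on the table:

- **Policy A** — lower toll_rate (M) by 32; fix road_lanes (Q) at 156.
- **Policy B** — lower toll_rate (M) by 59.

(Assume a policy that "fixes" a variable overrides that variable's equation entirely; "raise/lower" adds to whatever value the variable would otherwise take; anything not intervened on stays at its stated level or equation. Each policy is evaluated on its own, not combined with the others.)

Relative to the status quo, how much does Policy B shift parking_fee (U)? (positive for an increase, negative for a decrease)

59

Baseline:
  Q = 135
  Z = 91
  M = 15
  U = 269 − 2·135 + 4·91 − 15 = 348
Policy B (M − 59):
  Q = 135
  Z = 91
  M = 15 − 59 = -44
  U = 269 − 2·135 + 4·91 − (-44) = 407
Change in U: 407 − 348 = 59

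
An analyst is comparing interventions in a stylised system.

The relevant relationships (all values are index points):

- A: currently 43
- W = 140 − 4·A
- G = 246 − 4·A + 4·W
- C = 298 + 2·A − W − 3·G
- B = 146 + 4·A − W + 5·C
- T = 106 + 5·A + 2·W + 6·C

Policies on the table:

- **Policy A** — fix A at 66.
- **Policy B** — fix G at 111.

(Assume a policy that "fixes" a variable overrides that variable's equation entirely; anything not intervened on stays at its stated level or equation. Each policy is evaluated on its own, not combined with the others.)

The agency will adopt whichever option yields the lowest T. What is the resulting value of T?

Policy A (A := 66):
  A = 66
  W = 140 − 4·66 = -124
  G = 246 − 4·66 + 4·(-124) = -514
  C = 298 + 2·66 − (-124) − 3·(-514) = 2096
  T = 106 + 5·66 + 2·(-124) + 6·2096 = 12764
Policy B (G := 111):
  A = 43
  W = 140 − 4·43 = -32
  G = 111
  C = 298 + 2·43 − (-32) − 3·111 = 83
  T = 106 + 5·43 + 2·(-32) + 6·83 = 755
Comparing — Policy A: T=12764, Policy B: T=755. Lowest is 755 (Policy B).

755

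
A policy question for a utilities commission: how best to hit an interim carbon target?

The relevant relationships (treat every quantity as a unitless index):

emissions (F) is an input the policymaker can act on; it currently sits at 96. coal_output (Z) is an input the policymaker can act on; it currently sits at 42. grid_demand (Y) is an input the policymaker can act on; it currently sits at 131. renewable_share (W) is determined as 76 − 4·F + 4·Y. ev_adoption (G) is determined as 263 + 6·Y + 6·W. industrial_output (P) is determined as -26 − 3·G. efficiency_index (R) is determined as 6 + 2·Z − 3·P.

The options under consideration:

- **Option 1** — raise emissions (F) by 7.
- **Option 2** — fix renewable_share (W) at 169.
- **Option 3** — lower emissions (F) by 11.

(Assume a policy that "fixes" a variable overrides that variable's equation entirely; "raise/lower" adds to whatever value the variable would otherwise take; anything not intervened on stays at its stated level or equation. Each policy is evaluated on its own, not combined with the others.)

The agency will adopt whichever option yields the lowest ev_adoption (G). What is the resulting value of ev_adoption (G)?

2063

Option 1 (F + 7):
  F = 96 + 7 = 103
  Y = 131
  W = 76 − 4·103 + 4·131 = 188
  G = 263 + 6·131 + 6·188 = 2177
Option 2 (W := 169):
  F = 96
  Y = 131
  W = 169
  G = 263 + 6·131 + 6·169 = 2063
Option 3 (F − 11):
  F = 96 − 11 = 85
  Y = 131
  W = 76 − 4·85 + 4·131 = 260
  G = 263 + 6·131 + 6·260 = 2609
Comparing — Option 1: G=2177, Option 2: G=2063, Option 3: G=2609. Lowest is 2063 (Option 2).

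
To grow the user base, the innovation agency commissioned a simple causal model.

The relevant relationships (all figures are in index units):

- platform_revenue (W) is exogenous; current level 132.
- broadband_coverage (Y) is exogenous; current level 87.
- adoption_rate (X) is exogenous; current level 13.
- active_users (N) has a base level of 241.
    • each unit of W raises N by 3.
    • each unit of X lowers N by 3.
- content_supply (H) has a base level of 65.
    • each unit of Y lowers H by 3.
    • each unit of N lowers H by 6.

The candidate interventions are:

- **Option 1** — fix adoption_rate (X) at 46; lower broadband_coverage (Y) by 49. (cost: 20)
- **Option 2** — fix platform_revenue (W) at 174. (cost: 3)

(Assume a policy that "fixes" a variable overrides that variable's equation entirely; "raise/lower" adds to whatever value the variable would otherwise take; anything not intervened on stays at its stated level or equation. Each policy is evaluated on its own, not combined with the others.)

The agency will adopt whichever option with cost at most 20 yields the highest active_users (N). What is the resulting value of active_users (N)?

Option 1 (X := 46, Y − 49):
  W = 132
  X = 46
  N = 241 + 3·132 − 3·46 = 499
Option 2 (W := 174):
  W = 174
  X = 13
  N = 241 + 3·174 − 3·13 = 724
Comparing — Option 1: N=499, Option 2: N=724. Highest is 724 (Option 2).

724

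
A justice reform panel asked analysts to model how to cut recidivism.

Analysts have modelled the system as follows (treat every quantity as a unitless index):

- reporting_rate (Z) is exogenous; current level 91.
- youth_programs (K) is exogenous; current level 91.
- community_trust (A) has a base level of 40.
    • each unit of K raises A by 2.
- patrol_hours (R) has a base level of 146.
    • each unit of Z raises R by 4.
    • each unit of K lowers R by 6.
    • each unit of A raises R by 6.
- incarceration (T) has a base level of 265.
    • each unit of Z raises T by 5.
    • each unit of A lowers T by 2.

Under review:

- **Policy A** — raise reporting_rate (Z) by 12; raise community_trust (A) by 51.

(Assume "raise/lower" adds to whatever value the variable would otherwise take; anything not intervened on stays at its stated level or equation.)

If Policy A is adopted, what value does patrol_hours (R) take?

1650

Policy A (Z + 12, A + 51):
  Z = 91 + 12 = 103
  K = 91
  A = 40 + 2·91 (+51 from intervention) = 273
  R = 146 + 4·103 − 6·91 + 6·273 = 1650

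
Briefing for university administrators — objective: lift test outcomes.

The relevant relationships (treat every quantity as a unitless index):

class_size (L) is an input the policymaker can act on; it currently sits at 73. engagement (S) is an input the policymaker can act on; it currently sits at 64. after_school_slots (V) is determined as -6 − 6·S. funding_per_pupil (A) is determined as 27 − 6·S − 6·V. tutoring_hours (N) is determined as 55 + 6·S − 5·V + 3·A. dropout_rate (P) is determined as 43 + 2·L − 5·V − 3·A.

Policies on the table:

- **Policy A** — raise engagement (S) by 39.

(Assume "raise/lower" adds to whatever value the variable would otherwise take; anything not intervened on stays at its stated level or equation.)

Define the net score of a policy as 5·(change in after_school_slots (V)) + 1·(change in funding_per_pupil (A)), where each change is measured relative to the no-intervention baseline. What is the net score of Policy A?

0

Baseline:
  S = 64
  V = -6 − 6·64 = -390
  A = 27 − 6·64 − 6·(-390) = 1983
Policy A (S + 39):
  S = 64 + 39 = 103
  V = -6 − 6·103 = -624
  A = 27 − 6·103 − 6·(-624) = 3153
ΔV = -624 − (-390) = -234; ΔA = 3153 − 1983 = 1170
Score = 5·(-234) + 1·1170 = 0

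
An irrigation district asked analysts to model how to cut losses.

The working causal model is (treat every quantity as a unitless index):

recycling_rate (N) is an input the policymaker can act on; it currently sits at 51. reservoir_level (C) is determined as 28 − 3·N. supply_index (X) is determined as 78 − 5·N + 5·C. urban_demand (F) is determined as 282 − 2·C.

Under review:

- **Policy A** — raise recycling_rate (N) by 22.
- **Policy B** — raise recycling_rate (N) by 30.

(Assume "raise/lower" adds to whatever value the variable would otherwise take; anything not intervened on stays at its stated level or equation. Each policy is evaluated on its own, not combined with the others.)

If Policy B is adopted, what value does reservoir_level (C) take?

-215

Policy B (N + 30):
  N = 51 + 30 = 81
  C = 28 − 3·81 = -215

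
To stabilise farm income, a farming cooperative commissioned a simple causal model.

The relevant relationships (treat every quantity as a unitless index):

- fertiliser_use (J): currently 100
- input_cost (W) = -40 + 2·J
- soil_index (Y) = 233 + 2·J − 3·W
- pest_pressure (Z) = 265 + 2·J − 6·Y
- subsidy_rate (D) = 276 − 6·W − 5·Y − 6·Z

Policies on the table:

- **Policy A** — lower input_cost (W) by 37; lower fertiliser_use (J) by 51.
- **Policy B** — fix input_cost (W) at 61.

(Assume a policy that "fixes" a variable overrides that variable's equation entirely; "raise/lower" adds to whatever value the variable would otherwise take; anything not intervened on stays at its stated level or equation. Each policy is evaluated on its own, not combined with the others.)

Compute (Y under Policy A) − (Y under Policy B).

Policy A (W − 37, J − 51):
  J = 100 − 51 = 49
  W = -40 + 2·49 (−37 from intervention) = 21
  Y = 233 + 2·49 − 3·21 = 268
Policy B (W := 61):
  J = 100
  W = 61
  Y = 233 + 2·100 − 3·61 = 250
Y: 268 − 250 = 18

18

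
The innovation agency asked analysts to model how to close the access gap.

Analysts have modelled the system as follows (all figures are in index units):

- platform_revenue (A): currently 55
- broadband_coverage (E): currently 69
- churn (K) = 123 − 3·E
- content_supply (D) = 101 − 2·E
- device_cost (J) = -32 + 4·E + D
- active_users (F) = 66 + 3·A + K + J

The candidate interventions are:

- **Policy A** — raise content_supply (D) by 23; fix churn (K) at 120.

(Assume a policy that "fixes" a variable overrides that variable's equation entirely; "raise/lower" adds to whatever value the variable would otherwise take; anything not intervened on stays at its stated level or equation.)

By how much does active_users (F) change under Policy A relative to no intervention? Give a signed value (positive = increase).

227

Baseline:
  A = 55
  E = 69
  K = 123 − 3·69 = -84
  D = 101 − 2·69 = -37
  J = -32 + 4·69 + (-37) = 207
  F = 66 + 3·55 + (-84) + 207 = 354
Policy A (D + 23, K := 120):
  A = 55
  E = 69
  K = 120
  D = 101 − 2·69 (+23 from intervention) = -14
  J = -32 + 4·69 + (-14) = 230
  F = 66 + 3·55 + 120 + 230 = 581
Change in F: 581 − 354 = 227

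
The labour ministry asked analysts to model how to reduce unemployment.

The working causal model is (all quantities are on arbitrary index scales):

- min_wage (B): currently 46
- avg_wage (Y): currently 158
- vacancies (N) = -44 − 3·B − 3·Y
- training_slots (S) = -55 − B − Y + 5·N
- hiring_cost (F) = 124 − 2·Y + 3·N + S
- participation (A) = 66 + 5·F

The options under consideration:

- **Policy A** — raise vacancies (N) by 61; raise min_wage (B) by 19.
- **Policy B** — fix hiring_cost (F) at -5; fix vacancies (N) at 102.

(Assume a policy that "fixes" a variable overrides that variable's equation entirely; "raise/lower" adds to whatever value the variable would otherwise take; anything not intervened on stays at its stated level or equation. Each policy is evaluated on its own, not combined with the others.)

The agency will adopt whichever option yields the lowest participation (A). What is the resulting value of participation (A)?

-28364

Policy A (N + 61, B + 19):
  B = 46 + 19 = 65
  Y = 158
  N = -44 − 3·65 − 3·158 (+61 from intervention) = -652
  S = -55 − 65 − 158 + 5·(-652) = -3538
  F = 124 − 2·158 + 3·(-652) + (-3538) = -5686
  A = 66 + 5·(-5686) = -28364
Policy B (F := -5, N := 102):
  B = 46
  Y = 158
  N = 102
  S = -55 − 46 − 158 + 5·102 = 251
  F = -5
  A = 66 + 5·(-5) = 41
Comparing — Policy A: A=-28364, Policy B: A=41. Lowest is -28364 (Policy A).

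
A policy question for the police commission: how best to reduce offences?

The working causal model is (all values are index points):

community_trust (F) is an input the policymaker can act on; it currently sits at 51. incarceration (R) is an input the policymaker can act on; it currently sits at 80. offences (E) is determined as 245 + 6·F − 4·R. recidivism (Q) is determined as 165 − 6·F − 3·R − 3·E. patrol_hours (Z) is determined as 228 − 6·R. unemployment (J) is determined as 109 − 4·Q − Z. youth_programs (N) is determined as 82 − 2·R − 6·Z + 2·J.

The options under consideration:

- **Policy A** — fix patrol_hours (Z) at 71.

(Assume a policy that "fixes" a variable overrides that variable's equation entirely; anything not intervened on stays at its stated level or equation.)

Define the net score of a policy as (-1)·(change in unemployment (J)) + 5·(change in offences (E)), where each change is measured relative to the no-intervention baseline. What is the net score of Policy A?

323

Baseline:
  F = 51
  R = 80
  E = 245 + 6·51 − 4·80 = 231
  Q = 165 − 6·51 − 3·80 − 3·231 = -1074
  Z = 228 − 6·80 = -252
  J = 109 − 4·(-1074) − (-252) = 4657
Policy A (Z := 71):
  F = 51
  R = 80
  E = 245 + 6·51 − 4·80 = 231
  Q = 165 − 6·51 − 3·80 − 3·231 = -1074
  Z = 71
  J = 109 − 4·(-1074) − 71 = 4334
ΔJ = 4334 − 4657 = -323; ΔE = 231 − 231 = 0
Score = (-1)·(-323) + 5·0 = 323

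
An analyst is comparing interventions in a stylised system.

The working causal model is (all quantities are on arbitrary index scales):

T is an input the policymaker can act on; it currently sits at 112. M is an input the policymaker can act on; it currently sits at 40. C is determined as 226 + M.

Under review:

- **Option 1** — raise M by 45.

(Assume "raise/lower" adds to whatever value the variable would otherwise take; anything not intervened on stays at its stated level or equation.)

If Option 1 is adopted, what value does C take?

Option 1 (M + 45):
  M = 40 + 45 = 85
  C = 226 + 85 = 311

311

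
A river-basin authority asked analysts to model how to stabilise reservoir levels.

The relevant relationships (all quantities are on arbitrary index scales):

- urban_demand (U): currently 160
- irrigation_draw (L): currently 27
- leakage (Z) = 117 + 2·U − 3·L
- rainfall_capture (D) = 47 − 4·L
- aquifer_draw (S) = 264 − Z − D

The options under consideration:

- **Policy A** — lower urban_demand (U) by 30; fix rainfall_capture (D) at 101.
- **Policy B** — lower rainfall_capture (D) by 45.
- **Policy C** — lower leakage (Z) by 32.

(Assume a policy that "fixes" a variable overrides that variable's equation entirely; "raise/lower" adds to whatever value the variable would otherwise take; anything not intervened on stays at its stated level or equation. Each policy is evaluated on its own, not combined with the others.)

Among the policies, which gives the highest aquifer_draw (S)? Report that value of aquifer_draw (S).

14

Policy A (U − 30, D := 101):
  U = 160 − 30 = 130
  L = 27
  Z = 117 + 2·130 − 3·27 = 296
  D = 101
  S = 264 − 296 − 101 = -133
Policy B (D − 45):
  U = 160
  L = 27
  Z = 117 + 2·160 − 3·27 = 356
  D = 47 − 4·27 (−45 from intervention) = -106
  S = 264 − 356 − (-106) = 14
Policy C (Z − 32):
  U = 160
  L = 27
  Z = 117 + 2·160 − 3·27 (−32 from intervention) = 324
  D = 47 − 4·27 = -61
  S = 264 − 324 − (-61) = 1
Comparing — Policy A: S=-133, Policy B: S=14, Policy C: S=1. Highest is 14 (Policy B).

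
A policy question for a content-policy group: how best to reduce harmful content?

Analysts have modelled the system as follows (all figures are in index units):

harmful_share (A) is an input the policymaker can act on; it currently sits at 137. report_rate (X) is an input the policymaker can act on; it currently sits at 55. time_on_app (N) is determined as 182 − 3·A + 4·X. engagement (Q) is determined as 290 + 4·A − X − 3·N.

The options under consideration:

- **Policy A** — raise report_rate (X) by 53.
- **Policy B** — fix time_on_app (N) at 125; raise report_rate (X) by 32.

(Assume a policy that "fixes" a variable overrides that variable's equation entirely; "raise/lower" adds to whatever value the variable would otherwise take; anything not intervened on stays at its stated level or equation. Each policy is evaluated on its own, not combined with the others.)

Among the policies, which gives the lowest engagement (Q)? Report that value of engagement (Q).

121

Policy A (X + 53):
  A = 137
  X = 55 + 53 = 108
  N = 182 − 3·137 + 4·108 = 203
  Q = 290 + 4·137 − 108 − 3·203 = 121
Policy B (N := 125, X + 32):
  A = 137
  X = 55 + 32 = 87
  N = 125
  Q = 290 + 4·137 − 87 − 3·125 = 376
Comparing — Policy A: Q=121, Policy B: Q=376. Lowest is 121 (Policy A).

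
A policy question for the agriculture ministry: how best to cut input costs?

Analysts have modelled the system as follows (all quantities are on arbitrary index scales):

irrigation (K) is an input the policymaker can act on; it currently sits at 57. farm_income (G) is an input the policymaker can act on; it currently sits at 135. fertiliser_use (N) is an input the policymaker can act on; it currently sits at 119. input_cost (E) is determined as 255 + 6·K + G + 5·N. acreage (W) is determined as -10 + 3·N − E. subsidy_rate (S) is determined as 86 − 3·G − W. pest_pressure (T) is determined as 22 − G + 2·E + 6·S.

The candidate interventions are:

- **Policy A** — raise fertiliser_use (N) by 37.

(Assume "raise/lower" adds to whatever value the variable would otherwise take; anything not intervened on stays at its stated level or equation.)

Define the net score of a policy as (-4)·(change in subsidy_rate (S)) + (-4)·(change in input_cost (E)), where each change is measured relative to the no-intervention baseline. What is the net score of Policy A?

Baseline:
  K = 57
  G = 135
  N = 119
  E = 255 + 6·57 + 135 + 5·119 = 1327
  W = -10 + 3·119 − 1327 = -980
  S = 86 − 3·135 − (-980) = 661
Policy A (N + 37):
  K = 57
  G = 135
  N = 119 + 37 = 156
  E = 255 + 6·57 + 135 + 5·156 = 1512
  W = -10 + 3·156 − 1512 = -1054
  S = 86 − 3·135 − (-1054) = 735
ΔS = 735 − 661 = 74; ΔE = 1512 − 1327 = 185
Score = (-4)·74 + (-4)·185 = -1036

-1036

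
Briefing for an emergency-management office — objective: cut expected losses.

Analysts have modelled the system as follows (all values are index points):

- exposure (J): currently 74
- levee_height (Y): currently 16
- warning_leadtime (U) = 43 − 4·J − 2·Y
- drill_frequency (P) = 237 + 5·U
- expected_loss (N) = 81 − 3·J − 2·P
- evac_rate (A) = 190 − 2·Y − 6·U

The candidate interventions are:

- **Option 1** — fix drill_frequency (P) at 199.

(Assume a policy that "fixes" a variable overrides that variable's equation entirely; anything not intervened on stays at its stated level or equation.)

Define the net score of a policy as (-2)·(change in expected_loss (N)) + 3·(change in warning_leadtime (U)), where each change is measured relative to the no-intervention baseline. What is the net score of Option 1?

5548

Baseline:
  J = 74
  Y = 16
  U = 43 − 4·74 − 2·16 = -285
  P = 237 + 5·(-285) = -1188
  N = 81 − 3·74 − 2·(-1188) = 2235
Option 1 (P := 199):
  J = 74
  Y = 16
  U = 43 − 4·74 − 2·16 = -285
  P = 199
  N = 81 − 3·74 − 2·199 = -539
ΔN = -539 − 2235 = -2774; ΔU = -285 − (-285) = 0
Score = (-2)·(-2774) + 3·0 = 5548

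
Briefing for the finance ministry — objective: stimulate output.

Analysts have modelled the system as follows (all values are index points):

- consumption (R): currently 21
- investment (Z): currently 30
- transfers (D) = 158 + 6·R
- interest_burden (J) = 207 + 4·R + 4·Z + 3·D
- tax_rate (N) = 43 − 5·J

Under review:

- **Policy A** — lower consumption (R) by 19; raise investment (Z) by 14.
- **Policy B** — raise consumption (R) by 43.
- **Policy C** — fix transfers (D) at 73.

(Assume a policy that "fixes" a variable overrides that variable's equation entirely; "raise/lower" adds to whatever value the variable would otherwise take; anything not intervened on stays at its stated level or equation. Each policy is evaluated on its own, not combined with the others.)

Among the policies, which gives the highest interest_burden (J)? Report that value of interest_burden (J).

Policy A (R − 19, Z + 14):
  R = 21 − 19 = 2
  Z = 30 + 14 = 44
  D = 158 + 6·2 = 170
  J = 207 + 4·2 + 4·44 + 3·170 = 901
Policy B (R + 43):
  R = 21 + 43 = 64
  Z = 30
  D = 158 + 6·64 = 542
  J = 207 + 4·64 + 4·30 + 3·542 = 2209
Policy C (D := 73):
  R = 21
  Z = 30
  D = 73
  J = 207 + 4·21 + 4·30 + 3·73 = 630
Comparing — Policy A: J=901, Policy B: J=2209, Policy C: J=630. Highest is 2209 (Policy B).

2209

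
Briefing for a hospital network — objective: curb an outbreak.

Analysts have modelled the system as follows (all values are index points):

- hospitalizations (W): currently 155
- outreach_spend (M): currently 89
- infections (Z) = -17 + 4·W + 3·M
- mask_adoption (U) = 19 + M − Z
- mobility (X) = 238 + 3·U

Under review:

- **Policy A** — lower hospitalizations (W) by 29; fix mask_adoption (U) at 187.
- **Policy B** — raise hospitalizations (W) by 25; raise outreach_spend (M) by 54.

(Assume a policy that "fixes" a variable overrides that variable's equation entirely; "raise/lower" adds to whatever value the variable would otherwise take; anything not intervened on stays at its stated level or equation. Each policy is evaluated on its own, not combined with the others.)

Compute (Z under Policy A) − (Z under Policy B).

Policy A (W − 29, U := 187):
  W = 155 − 29 = 126
  M = 89
  Z = -17 + 4·126 + 3·89 = 754
Policy B (W + 25, M + 54):
  W = 155 + 25 = 180
  M = 89 + 54 = 143
  Z = -17 + 4·180 + 3·143 = 1132
Z: 754 − 1132 = -378

-378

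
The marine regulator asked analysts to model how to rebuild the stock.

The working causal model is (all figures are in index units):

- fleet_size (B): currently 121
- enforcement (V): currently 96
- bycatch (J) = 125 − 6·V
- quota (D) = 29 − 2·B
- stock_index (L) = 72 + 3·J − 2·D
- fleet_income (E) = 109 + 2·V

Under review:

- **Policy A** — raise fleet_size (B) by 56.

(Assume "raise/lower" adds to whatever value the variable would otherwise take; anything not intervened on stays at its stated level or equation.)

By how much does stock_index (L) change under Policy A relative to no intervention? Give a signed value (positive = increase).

224

Baseline:
  B = 121
  V = 96
  J = 125 − 6·96 = -451
  D = 29 − 2·121 = -213
  L = 72 + 3·(-451) − 2·(-213) = -855
Policy A (B + 56):
  B = 121 + 56 = 177
  V = 96
  J = 125 − 6·96 = -451
  D = 29 − 2·177 = -325
  L = 72 + 3·(-451) − 2·(-325) = -631
Change in L: -631 − (-855) = 224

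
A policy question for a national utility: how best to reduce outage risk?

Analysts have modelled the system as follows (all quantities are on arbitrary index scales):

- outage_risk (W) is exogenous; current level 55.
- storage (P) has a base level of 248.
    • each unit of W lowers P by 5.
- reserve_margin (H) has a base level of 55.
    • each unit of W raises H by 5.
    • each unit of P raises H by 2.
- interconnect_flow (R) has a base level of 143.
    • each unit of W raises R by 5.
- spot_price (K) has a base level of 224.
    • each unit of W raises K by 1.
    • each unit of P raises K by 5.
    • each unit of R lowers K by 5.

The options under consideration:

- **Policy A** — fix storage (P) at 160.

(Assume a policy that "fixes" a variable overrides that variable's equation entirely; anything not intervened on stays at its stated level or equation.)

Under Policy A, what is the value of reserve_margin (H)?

650

Policy A (P := 160):
  W = 55
  P = 160
  H = 55 + 5·55 + 2·160 = 650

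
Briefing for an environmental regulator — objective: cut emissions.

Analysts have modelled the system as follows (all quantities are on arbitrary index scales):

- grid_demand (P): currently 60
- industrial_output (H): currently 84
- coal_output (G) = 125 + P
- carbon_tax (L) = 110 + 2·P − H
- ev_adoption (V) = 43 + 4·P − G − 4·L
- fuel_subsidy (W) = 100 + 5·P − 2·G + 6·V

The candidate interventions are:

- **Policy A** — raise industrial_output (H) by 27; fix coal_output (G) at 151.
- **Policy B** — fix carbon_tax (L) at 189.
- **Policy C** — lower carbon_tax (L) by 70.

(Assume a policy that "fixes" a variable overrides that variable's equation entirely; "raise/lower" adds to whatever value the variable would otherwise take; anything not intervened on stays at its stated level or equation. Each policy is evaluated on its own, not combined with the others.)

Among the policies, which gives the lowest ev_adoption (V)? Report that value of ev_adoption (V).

Policy A (H + 27, G := 151):
  P = 60
  H = 84 + 27 = 111
  G = 151
  L = 110 + 2·60 − 111 = 119
  V = 43 + 4·60 − 151 − 4·119 = -344
Policy B (L := 189):
  P = 60
  H = 84
  G = 125 + 60 = 185
  L = 189
  V = 43 + 4·60 − 185 − 4·189 = -658
Policy C (L − 70):
  P = 60
  H = 84
  G = 125 + 60 = 185
  L = 110 + 2·60 − 84 (−70 from intervention) = 76
  V = 43 + 4·60 − 185 − 4·76 = -206
Comparing — Policy A: V=-344, Policy B: V=-658, Policy C: V=-206. Lowest is -658 (Policy B).

-658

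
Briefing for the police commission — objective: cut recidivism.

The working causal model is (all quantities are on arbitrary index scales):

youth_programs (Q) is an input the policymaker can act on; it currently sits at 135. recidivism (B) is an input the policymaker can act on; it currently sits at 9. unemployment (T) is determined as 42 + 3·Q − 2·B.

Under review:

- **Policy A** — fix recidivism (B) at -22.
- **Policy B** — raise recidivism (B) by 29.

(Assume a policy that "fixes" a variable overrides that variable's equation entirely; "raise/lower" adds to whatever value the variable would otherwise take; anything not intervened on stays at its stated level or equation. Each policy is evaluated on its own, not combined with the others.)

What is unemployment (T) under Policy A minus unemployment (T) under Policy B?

Policy A (B := -22):
  Q = 135
  B = -22
  T = 42 + 3·135 − 2·(-22) = 491
Policy B (B + 29):
  Q = 135
  B = 9 + 29 = 38
  T = 42 + 3·135 − 2·38 = 371
T: 491 − 371 = 120

120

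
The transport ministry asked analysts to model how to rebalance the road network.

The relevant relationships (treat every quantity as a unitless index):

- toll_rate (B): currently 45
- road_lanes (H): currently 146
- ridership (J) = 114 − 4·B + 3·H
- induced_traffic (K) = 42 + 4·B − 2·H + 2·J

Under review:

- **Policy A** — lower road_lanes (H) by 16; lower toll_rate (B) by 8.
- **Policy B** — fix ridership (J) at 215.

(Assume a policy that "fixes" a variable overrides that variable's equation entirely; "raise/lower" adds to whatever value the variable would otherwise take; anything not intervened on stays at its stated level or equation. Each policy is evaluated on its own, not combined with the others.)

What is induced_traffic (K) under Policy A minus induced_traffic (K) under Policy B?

Policy A (H − 16, B − 8):
  B = 45 − 8 = 37
  H = 146 − 16 = 130
  J = 114 − 4·37 + 3·130 = 356
  K = 42 + 4·37 − 2·130 + 2·356 = 642
Policy B (J := 215):
  B = 45
  H = 146
  J = 215
  K = 42 + 4·45 − 2·146 + 2·215 = 360
K: 642 − 360 = 282

282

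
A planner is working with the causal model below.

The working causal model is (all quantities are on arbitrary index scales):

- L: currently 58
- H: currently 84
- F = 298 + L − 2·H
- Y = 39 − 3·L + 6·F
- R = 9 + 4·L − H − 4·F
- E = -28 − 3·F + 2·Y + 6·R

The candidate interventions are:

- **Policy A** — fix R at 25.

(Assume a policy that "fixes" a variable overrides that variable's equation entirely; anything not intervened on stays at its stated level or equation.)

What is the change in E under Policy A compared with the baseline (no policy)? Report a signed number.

Baseline:
  L = 58
  H = 84
  F = 298 + 58 − 2·84 = 188
  Y = 39 − 3·58 + 6·188 = 993
  R = 9 + 4·58 − 84 − 4·188 = -595
  E = -28 − 3·188 + 2·993 + 6·(-595) = -2176
Policy A (R := 25):
  L = 58
  H = 84
  F = 298 + 58 − 2·84 = 188
  Y = 39 − 3·58 + 6·188 = 993
  R = 25
  E = -28 − 3·188 + 2·993 + 6·25 = 1544
Change in E: 1544 − (-2176) = 3720

3720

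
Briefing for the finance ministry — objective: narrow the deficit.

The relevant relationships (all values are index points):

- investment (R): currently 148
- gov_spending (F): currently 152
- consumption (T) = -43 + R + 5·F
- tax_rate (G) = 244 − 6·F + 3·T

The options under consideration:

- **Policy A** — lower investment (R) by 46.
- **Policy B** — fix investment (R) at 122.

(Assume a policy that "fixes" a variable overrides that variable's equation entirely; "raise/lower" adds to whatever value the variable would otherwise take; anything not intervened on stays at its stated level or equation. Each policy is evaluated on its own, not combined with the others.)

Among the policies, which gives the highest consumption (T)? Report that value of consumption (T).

839

Policy A (R − 46):
  R = 148 − 46 = 102
  F = 152
  T = -43 + 102 + 5·152 = 819
Policy B (R := 122):
  R = 122
  F = 152
  T = -43 + 122 + 5·152 = 839
Comparing — Policy A: T=819, Policy B: T=839. Highest is 839 (Policy B).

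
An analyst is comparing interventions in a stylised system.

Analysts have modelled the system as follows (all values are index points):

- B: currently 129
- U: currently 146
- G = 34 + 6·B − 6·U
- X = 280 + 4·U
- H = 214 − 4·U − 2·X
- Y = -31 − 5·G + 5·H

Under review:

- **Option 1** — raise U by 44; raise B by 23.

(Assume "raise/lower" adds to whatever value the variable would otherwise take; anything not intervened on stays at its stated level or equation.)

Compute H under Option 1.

-2626

Option 1 (U + 44, B + 23):
  U = 146 + 44 = 190
  X = 280 + 4·190 = 1040
  H = 214 − 4·190 − 2·1040 = -2626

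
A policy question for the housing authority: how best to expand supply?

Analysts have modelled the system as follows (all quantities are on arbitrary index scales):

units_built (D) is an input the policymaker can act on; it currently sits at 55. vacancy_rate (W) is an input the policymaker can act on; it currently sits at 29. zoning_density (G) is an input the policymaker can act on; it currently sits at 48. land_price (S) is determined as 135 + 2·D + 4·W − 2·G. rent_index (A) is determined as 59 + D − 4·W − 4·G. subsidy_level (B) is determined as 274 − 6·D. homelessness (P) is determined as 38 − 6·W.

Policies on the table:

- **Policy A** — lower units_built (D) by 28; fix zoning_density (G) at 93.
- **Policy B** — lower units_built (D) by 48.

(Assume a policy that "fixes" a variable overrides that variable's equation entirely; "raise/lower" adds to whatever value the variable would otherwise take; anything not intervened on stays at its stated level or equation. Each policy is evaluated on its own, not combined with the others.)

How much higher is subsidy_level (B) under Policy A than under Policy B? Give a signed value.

-120

Policy A (D − 28, G := 93):
  D = 55 − 28 = 27
  B = 274 − 6·27 = 112
Policy B (D − 48):
  D = 55 − 48 = 7
  B = 274 − 6·7 = 232
B: 112 − 232 = -120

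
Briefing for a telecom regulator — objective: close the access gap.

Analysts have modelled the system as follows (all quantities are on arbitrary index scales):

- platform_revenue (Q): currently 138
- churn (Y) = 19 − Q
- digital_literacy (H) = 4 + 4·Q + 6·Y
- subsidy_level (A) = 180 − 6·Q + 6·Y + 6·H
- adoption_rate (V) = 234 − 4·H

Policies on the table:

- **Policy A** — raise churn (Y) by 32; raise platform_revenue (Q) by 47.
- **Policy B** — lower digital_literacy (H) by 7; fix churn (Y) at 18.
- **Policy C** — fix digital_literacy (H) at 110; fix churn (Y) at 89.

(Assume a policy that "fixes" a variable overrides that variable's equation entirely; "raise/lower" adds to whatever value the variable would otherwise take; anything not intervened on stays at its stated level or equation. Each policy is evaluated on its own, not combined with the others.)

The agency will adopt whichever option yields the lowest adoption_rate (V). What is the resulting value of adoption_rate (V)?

Policy A (Y + 32, Q + 47):
  Q = 138 + 47 = 185
  Y = 19 − 185 (+32 from intervention) = -134
  H = 4 + 4·185 + 6·(-134) = -60
  V = 234 − 4·(-60) = 474
Policy B (H − 7, Y := 18):
  Q = 138
  Y = 18
  H = 4 + 4·138 + 6·18 (−7 from intervention) = 657
  V = 234 − 4·657 = -2394
Policy C (H := 110, Y := 89):
  Q = 138
  Y = 89
  H = 110
  V = 234 − 4·110 = -206
Comparing — Policy A: V=474, Policy B: V=-2394, Policy C: V=-206. Lowest is -2394 (Policy B).

-2394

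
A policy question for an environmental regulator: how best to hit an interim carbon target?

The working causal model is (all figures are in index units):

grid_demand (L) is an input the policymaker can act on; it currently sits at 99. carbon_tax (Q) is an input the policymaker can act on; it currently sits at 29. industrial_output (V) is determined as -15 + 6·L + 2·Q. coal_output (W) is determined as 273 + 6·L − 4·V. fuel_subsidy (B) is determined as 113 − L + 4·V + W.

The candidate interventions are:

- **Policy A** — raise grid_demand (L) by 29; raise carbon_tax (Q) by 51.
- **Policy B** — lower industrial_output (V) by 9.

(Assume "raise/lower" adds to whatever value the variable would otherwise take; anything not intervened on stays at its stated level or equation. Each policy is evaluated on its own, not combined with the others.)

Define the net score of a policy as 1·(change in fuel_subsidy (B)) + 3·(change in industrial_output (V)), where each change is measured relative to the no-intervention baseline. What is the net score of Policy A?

Baseline:
  L = 99
  Q = 29
  V = -15 + 6·99 + 2·29 = 637
  W = 273 + 6·99 − 4·637 = -1681
  B = 113 − 99 + 4·637 + (-1681) = 881
Policy A (L + 29, Q + 51):
  L = 99 + 29 = 128
  Q = 29 + 51 = 80
  V = -15 + 6·128 + 2·80 = 913
  W = 273 + 6·128 − 4·913 = -2611
  B = 113 − 128 + 4·913 + (-2611) = 1026
ΔB = 1026 − 881 = 145; ΔV = 913 − 637 = 276
Score = 1·145 + 3·276 = 973

973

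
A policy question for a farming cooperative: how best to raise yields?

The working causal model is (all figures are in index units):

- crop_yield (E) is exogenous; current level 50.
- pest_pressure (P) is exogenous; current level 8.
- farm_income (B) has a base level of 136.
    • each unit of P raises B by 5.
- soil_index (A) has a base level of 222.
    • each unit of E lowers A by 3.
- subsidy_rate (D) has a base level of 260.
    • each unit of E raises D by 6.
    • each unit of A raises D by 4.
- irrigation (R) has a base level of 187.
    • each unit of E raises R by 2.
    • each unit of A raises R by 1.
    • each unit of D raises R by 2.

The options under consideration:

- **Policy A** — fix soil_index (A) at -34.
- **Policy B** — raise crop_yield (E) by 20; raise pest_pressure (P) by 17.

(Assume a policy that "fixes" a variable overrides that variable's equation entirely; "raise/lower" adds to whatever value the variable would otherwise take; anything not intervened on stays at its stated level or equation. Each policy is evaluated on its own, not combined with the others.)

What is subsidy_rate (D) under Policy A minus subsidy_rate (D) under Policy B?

-304

Policy A (A := -34):
  E = 50
  A = -34
  D = 260 + 6·50 + 4·(-34) = 424
Policy B (E + 20, P + 17):
  E = 50 + 20 = 70
  A = 222 − 3·70 = 12
  D = 260 + 6·70 + 4·12 = 728
D: 424 − 728 = -304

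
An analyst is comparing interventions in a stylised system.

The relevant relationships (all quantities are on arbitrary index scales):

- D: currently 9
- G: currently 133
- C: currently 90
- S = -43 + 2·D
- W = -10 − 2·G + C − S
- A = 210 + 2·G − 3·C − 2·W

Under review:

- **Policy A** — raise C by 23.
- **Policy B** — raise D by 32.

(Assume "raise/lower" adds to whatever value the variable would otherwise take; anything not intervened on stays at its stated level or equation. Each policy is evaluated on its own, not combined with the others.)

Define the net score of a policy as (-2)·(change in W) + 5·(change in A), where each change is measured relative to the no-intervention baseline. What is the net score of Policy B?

768

Baseline:
  D = 9
  G = 133
  C = 90
  S = -43 + 2·9 = -25
  W = -10 − 2·133 + 90 − (-25) = -161
  A = 210 + 2·133 − 3·90 − 2·(-161) = 528
Policy B (D + 32):
  D = 9 + 32 = 41
  G = 133
  C = 90
  S = -43 + 2·41 = 39
  W = -10 − 2·133 + 90 − 39 = -225
  A = 210 + 2·133 − 3·90 − 2·(-225) = 656
ΔW = -225 − (-161) = -64; ΔA = 656 − 528 = 128
Score = (-2)·(-64) + 5·128 = 768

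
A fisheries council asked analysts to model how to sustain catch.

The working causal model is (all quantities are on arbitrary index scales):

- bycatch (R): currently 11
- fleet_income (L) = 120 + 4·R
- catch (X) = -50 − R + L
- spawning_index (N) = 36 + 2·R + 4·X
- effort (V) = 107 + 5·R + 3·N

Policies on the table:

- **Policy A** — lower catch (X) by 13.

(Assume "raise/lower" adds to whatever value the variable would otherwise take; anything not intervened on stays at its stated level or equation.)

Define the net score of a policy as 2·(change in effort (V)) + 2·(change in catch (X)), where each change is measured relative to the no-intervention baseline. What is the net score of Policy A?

Baseline:
  R = 11
  L = 120 + 4·11 = 164
  X = -50 − 11 + 164 = 103
  N = 36 + 2·11 + 4·103 = 470
  V = 107 + 5·11 + 3·470 = 1572
Policy A (X − 13):
  R = 11
  L = 120 + 4·11 = 164
  X = -50 − 11 + 164 (−13 from intervention) = 90
  N = 36 + 2·11 + 4·90 = 418
  V = 107 + 5·11 + 3·418 = 1416
ΔV = 1416 − 1572 = -156; ΔX = 90 − 103 = -13
Score = 2·(-156) + 2·(-13) = -338

-338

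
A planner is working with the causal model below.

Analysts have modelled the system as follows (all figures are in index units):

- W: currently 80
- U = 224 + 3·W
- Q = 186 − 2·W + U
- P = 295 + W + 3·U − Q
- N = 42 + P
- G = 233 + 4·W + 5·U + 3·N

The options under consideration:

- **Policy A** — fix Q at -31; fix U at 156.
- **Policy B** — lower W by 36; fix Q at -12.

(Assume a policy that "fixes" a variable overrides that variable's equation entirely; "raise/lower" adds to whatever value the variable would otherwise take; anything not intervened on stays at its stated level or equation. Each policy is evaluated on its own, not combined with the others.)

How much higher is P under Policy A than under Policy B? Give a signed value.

-545

Policy A (Q := -31, U := 156):
  W = 80
  U = 156
  Q = -31
  P = 295 + 80 + 3·156 − (-31) = 874
Policy B (W − 36, Q := -12):
  W = 80 − 36 = 44
  U = 224 + 3·44 = 356
  Q = -12
  P = 295 + 44 + 3·356 − (-12) = 1419
P: 874 − 1419 = -545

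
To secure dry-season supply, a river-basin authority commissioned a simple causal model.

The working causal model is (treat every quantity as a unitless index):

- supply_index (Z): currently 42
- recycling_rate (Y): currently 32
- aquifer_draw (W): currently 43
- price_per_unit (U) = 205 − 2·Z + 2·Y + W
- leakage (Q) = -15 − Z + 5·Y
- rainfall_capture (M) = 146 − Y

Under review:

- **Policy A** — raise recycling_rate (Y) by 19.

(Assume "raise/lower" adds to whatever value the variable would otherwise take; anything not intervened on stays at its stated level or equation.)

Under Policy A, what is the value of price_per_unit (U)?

266

Policy A (Y + 19):
  Z = 42
  Y = 32 + 19 = 51
  W = 43
  U = 205 − 2·42 + 2·51 + 43 = 266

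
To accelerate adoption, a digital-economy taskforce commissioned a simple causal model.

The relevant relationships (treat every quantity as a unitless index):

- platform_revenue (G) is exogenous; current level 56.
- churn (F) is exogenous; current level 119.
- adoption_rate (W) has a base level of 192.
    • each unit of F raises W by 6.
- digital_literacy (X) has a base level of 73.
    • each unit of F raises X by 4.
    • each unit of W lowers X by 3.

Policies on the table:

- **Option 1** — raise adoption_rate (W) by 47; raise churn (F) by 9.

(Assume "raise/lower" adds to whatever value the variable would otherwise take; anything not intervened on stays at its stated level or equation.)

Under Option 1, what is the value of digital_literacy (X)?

Option 1 (W + 47, F + 9):
  F = 119 + 9 = 128
  W = 192 + 6·128 (+47 from intervention) = 1007
  X = 73 + 4·128 − 3·1007 = -2436

-2436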